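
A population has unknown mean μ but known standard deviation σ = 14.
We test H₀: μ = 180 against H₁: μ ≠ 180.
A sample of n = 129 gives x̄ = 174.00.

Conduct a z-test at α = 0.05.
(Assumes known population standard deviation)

Answer: z = -4.8678, reject H₀

Derivation:
Standard error: SE = σ/√n = 14/√129 = 1.2326
z-statistic: z = (x̄ - μ₀)/SE = (174.00 - 180)/1.2326 = -4.8678
Critical value: ±1.960
p-value < 0.0001
Decision: reject H₀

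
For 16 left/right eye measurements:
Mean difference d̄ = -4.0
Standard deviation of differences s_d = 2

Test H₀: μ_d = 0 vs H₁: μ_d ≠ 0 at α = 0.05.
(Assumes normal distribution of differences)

Answer: t = -8.0000, reject H₀

Derivation:
df = n - 1 = 15
SE = s_d/√n = 2/√16 = 0.5000
t = d̄/SE = -4.0/0.5000 = -8.0000
Critical value: t_{0.025,15} = ±2.131
p-value < 0.0001
Decision: reject H₀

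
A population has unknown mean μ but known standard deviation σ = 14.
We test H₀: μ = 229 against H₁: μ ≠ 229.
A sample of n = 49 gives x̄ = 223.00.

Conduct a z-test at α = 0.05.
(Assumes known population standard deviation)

Standard error: SE = σ/√n = 14/√49 = 2.0000
z-statistic: z = (x̄ - μ₀)/SE = (223.00 - 229)/2.0000 = -3.0000
Critical value: ±1.960
p-value = 0.0027
Decision: reject H₀

Answer: z = -3.0000, reject H₀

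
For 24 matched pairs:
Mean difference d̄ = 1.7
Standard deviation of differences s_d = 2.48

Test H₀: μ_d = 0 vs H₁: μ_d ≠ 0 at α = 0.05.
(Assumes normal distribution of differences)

df = n - 1 = 23
SE = s_d/√n = 2.48/√24 = 0.5062
t = d̄/SE = 1.7/0.5062 = 3.3584
Critical value: t_{0.025,23} = ±2.069
p-value ≈ 0.0027
Decision: reject H₀

Answer: t = 3.3584, reject H₀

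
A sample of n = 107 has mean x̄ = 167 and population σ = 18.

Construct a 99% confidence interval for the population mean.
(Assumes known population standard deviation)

Answer: (162.5175, 171.4825)

Derivation:
Confidence level: 99%, α = 0.01
z_0.005 = 2.576
SE = σ/√n = 18/√107 = 1.7401
Margin of error = 2.576 × 1.7401 = 4.4825
CI: x̄ ± margin = 167 ± 4.4825
CI: (162.5175, 171.4825)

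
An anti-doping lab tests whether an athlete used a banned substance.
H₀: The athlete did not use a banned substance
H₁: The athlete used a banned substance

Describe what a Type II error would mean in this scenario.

Answer: Failing to detect doping in an athlete who used a banned substance

Derivation:
Type I error (α): Rejecting H₀ when H₀ is true
Type II error (β): Failing to reject H₀ when H₁ is true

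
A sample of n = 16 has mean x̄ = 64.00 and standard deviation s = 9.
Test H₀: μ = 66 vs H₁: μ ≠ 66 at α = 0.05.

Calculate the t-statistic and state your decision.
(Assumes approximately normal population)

Answer: t = -0.8889, fail to reject H₀

Derivation:
df = n - 1 = 15
SE = s/√n = 9/√16 = 2.2500
t = (x̄ - μ₀)/SE = (64.00 - 66)/2.2500 = -0.8889
Critical value: t_{0.025,15} = ±2.131
p-value ≈ 0.3881
Decision: fail to reject H₀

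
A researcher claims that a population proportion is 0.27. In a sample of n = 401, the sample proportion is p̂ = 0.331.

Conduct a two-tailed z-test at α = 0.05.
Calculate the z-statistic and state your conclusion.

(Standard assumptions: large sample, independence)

Answer: z = 2.7515, reject H₀

Derivation:
H₀: p = 0.27, H₁: p ≠ 0.27
Standard error: SE = √(p₀(1-p₀)/n) = √(0.27×0.73/401) = 0.022170
z-statistic: z = (p̂ - p₀)/SE = (0.331 - 0.27)/0.022170 = 2.7515
Critical value: z_0.025 = ±1.960
p-value = 0.0059
Decision: reject H₀ at α = 0.05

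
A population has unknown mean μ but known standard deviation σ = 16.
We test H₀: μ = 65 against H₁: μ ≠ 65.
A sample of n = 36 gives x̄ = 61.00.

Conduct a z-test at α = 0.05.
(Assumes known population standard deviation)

Standard error: SE = σ/√n = 16/√36 = 2.6667
z-statistic: z = (x̄ - μ₀)/SE = (61.00 - 65)/2.6667 = -1.5000
Critical value: ±1.960
p-value = 0.1336
Decision: fail to reject H₀

Answer: z = -1.5000, fail to reject H₀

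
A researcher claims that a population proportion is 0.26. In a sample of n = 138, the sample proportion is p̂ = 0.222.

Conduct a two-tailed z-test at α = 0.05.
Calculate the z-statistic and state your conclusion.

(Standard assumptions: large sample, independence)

H₀: p = 0.26, H₁: p ≠ 0.26
Standard error: SE = √(p₀(1-p₀)/n) = √(0.26×0.74/138) = 0.037339
z-statistic: z = (p̂ - p₀)/SE = (0.222 - 0.26)/0.037339 = -1.0177
Critical value: z_0.025 = ±1.960
p-value = 0.3088
Decision: fail to reject H₀ at α = 0.05

Answer: z = -1.0177, fail to reject H₀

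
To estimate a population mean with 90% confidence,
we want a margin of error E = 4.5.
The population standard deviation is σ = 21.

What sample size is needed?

Answer: n = 59

Derivation:
z_0.05 = 1.645
n = (z×σ/E)² = (1.645×21/4.5)²
n = 58.9312
Round up: n = 59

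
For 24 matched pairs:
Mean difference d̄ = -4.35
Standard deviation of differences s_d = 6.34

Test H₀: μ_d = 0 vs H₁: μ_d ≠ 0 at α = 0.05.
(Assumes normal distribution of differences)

df = n - 1 = 23
SE = s_d/√n = 6.34/√24 = 1.2941
t = d̄/SE = -4.35/1.2941 = -3.3614
Critical value: t_{0.025,23} = ±2.069
p-value ≈ 0.0027
Decision: reject H₀

Answer: t = -3.3614, reject H₀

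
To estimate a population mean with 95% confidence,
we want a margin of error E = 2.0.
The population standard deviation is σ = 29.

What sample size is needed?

Answer: n = 808

Derivation:
z_0.025 = 1.960
n = (z×σ/E)² = (1.960×29/2.0)²
n = 807.6964
Round up: n = 808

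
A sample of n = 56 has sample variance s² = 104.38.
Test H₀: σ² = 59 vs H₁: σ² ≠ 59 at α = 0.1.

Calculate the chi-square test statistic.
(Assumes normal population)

Answer: χ² = 97.3034, reject H₀

Derivation:
df = n - 1 = 55
χ² = (n-1)s²/σ₀² = 55×104.38/59 = 97.3034
Critical values: χ²_{0.95,55} = 38.958, χ²_{0.05,55} = 73.311
Rejection region: χ² < 38.958 or χ² > 73.311
Decision: reject H₀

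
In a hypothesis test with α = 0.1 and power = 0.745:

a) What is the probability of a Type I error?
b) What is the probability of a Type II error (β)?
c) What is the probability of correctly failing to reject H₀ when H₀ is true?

Answer: a) 0.1, b) 0.255, c) 0.9

Derivation:
a) Type I error probability = α = 0.1
b) Power = P(reject H₀ | H₁ true) = 1 - β = 0.745, so Type II error probability = β = 1 - Power = 0.255
c) P(fail to reject H₀ | H₀ true) = 1 - α = 0.9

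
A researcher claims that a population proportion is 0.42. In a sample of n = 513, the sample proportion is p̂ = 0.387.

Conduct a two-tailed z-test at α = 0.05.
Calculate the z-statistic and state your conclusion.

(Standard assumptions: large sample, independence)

Answer: z = -1.5144, fail to reject H₀

Derivation:
H₀: p = 0.42, H₁: p ≠ 0.42
Standard error: SE = √(p₀(1-p₀)/n) = √(0.42×0.58/513) = 0.021791
z-statistic: z = (p̂ - p₀)/SE = (0.387 - 0.42)/0.021791 = -1.5144
Critical value: z_0.025 = ±1.960
p-value = 0.1299
Decision: fail to reject H₀ at α = 0.05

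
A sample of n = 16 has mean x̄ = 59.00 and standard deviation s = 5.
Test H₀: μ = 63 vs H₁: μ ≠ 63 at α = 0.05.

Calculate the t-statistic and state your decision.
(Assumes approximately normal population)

Answer: t = -3.2000, reject H₀

Derivation:
df = n - 1 = 15
SE = s/√n = 5/√16 = 1.2500
t = (x̄ - μ₀)/SE = (59.00 - 63)/1.2500 = -3.2000
Critical value: t_{0.025,15} = ±2.131
p-value ≈ 0.0060
Decision: reject H₀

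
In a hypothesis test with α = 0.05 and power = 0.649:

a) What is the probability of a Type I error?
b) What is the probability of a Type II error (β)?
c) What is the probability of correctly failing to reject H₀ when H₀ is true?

a) Type I error probability = α = 0.05
b) Power = P(reject H₀ | H₁ true) = 1 - β = 0.649, so Type II error probability = β = 1 - Power = 0.351
c) P(fail to reject H₀ | H₀ true) = 1 - α = 0.95

Answer: a) 0.05, b) 0.351, c) 0.95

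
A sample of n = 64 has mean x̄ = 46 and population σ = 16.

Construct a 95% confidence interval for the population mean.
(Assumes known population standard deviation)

Confidence level: 95%, α = 0.05
z_0.025 = 1.960
SE = σ/√n = 16/√64 = 2.0000
Margin of error = 1.960 × 2.0000 = 3.9200
CI: x̄ ± margin = 46 ± 3.9200
CI: (42.0800, 49.9200)

Answer: (42.0800, 49.9200)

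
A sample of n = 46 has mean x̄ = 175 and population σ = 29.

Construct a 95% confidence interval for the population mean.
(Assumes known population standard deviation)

Confidence level: 95%, α = 0.05
z_0.025 = 1.960
SE = σ/√n = 29/√46 = 4.2758
Margin of error = 1.960 × 4.2758 = 8.3806
CI: x̄ ± margin = 175 ± 8.3806
CI: (166.6194, 183.3806)

Answer: (166.6194, 183.3806)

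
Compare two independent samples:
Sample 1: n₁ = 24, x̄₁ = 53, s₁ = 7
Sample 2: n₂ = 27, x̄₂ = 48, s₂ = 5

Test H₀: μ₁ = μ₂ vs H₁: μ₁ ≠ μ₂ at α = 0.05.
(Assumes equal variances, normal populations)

Answer: t = 2.9595, reject H₀

Derivation:
Pooled variance: s²_p = [23×7² + 26×5²]/(49) = 36.2653
s_p = 6.0221
SE = s_p×√(1/n₁ + 1/n₂) = 6.0221×√(1/24 + 1/27) = 1.6895
t = (x̄₁ - x̄₂)/SE = (53 - 48)/1.6895 = 2.9595
df = 49, t-critical = ±2.010
Decision: reject H₀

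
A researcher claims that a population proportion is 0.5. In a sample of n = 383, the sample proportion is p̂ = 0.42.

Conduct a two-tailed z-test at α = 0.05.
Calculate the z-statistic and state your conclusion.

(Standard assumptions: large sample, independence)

H₀: p = 0.5, H₁: p ≠ 0.5
Standard error: SE = √(p₀(1-p₀)/n) = √(0.5×0.5/383) = 0.025549
z-statistic: z = (p̂ - p₀)/SE = (0.42 - 0.5)/0.025549 = -3.1312
Critical value: z_0.025 = ±1.960
p-value = 0.0017
Decision: reject H₀ at α = 0.05

Answer: z = -3.1312, reject H₀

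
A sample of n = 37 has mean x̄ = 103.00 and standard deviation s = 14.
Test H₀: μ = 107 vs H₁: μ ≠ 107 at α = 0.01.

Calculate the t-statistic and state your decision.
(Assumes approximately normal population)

df = n - 1 = 36
SE = s/√n = 14/√37 = 2.3016
t = (x̄ - μ₀)/SE = (103.00 - 107)/2.3016 = -1.7379
Critical value: t_{0.005,36} = ±2.719
p-value ≈ 0.0908
Decision: fail to reject H₀

Answer: t = -1.7379, fail to reject H₀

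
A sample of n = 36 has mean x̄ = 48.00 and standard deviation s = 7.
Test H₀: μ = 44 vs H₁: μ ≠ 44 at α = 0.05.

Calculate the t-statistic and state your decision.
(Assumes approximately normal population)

Answer: t = 3.4285, reject H₀

Derivation:
df = n - 1 = 35
SE = s/√n = 7/√36 = 1.1667
t = (x̄ - μ₀)/SE = (48.00 - 44)/1.1667 = 3.4285
Critical value: t_{0.025,35} = ±2.030
p-value ≈ 0.0016
Decision: reject H₀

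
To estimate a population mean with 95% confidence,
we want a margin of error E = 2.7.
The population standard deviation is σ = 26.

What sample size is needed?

Answer: n = 357

Derivation:
z_0.025 = 1.960
n = (z×σ/E)² = (1.960×26/2.7)²
n = 356.2307
Round up: n = 357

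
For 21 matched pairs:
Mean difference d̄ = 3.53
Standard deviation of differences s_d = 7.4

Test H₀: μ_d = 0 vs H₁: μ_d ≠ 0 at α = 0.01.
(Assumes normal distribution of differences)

Answer: t = 2.1860, fail to reject H₀

Derivation:
df = n - 1 = 20
SE = s_d/√n = 7.4/√21 = 1.6148
t = d̄/SE = 3.53/1.6148 = 2.1860
Critical value: t_{0.005,20} = ±2.845
p-value ≈ 0.0409
Decision: fail to reject H₀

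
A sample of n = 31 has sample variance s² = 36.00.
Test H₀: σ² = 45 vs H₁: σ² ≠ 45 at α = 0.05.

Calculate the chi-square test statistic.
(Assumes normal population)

Answer: χ² = 24.0000, fail to reject H₀

Derivation:
df = n - 1 = 30
χ² = (n-1)s²/σ₀² = 30×36.00/45 = 24.0000
Critical values: χ²_{0.975,30} = 16.791, χ²_{0.025,30} = 46.979
Rejection region: χ² < 16.791 or χ² > 46.979
Decision: fail to reject H₀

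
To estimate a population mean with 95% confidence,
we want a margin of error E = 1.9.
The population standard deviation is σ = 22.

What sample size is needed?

Answer: n = 516

Derivation:
z_0.025 = 1.960
n = (z×σ/E)² = (1.960×22/1.9)²
n = 515.0511
Round up: n = 516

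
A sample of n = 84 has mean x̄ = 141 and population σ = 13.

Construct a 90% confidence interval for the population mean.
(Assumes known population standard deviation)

Answer: (138.6667, 143.3333)

Derivation:
Confidence level: 90%, α = 0.1
z_0.05 = 1.645
SE = σ/√n = 13/√84 = 1.4184
Margin of error = 1.645 × 1.4184 = 2.3333
CI: x̄ ± margin = 141 ± 2.3333
CI: (138.6667, 143.3333)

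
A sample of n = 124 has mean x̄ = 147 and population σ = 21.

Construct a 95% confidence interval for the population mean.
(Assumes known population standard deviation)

Answer: (143.3036, 150.6964)

Derivation:
Confidence level: 95%, α = 0.05
z_0.025 = 1.960
SE = σ/√n = 21/√124 = 1.8859
Margin of error = 1.960 × 1.8859 = 3.6964
CI: x̄ ± margin = 147 ± 3.6964
CI: (143.3036, 150.6964)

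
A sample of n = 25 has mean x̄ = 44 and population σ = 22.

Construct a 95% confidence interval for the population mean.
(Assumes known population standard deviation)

Confidence level: 95%, α = 0.05
z_0.025 = 1.960
SE = σ/√n = 22/√25 = 4.4000
Margin of error = 1.960 × 4.4000 = 8.6240
CI: x̄ ± margin = 44 ± 8.6240
CI: (35.3760, 52.6240)

Answer: (35.3760, 52.6240)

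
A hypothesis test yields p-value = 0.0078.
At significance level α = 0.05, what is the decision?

Answer: reject H₀

Derivation:
Compare p-value to α:
0.0078 < 0.05
Decision: reject H₀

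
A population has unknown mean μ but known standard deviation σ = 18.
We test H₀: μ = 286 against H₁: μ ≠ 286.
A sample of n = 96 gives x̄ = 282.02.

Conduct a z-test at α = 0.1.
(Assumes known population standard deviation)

Standard error: SE = σ/√n = 18/√96 = 1.8371
z-statistic: z = (x̄ - μ₀)/SE = (282.02 - 286)/1.8371 = -2.1665
Critical value: ±1.645
p-value = 0.0303
Decision: reject H₀

Answer: z = -2.1665, reject H₀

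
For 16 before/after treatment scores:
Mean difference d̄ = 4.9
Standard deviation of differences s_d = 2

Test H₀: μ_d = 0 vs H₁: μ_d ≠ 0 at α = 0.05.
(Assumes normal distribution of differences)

Answer: t = 9.8000, reject H₀

Derivation:
df = n - 1 = 15
SE = s_d/√n = 2/√16 = 0.5000
t = d̄/SE = 4.9/0.5000 = 9.8000
Critical value: t_{0.025,15} = ±2.131
p-value < 0.0001
Decision: reject H₀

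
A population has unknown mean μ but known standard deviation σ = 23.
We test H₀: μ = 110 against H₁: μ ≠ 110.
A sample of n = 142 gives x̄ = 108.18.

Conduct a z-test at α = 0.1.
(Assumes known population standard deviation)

Standard error: SE = σ/√n = 23/√142 = 1.9301
z-statistic: z = (x̄ - μ₀)/SE = (108.18 - 110)/1.9301 = -0.9430
Critical value: ±1.645
p-value = 0.3457
Decision: fail to reject H₀

Answer: z = -0.9430, fail to reject H₀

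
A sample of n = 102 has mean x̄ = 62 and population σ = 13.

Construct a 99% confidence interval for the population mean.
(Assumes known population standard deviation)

Answer: (58.6842, 65.3158)

Derivation:
Confidence level: 99%, α = 0.01
z_0.005 = 2.576
SE = σ/√n = 13/√102 = 1.2872
Margin of error = 2.576 × 1.2872 = 3.3158
CI: x̄ ± margin = 62 ± 3.3158
CI: (58.6842, 65.3158)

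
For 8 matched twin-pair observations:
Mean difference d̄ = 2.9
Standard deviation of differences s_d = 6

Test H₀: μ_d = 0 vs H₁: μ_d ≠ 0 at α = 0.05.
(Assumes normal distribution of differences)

df = n - 1 = 7
SE = s_d/√n = 6/√8 = 2.1213
t = d̄/SE = 2.9/2.1213 = 1.3671
Critical value: t_{0.025,7} = ±2.365
p-value ≈ 0.2139
Decision: fail to reject H₀

Answer: t = 1.3671, fail to reject H₀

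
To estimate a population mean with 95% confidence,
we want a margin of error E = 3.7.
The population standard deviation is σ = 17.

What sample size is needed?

z_0.025 = 1.960
n = (z×σ/E)² = (1.960×17/3.7)²
n = 81.0973
Round up: n = 82

Answer: n = 82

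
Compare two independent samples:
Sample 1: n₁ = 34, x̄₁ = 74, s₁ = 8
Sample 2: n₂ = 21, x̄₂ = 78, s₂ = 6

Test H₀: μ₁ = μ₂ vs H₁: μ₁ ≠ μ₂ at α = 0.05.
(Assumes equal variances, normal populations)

Answer: t = -1.9716, fail to reject H₀

Derivation:
Pooled variance: s²_p = [33×8² + 20×6²]/(53) = 53.4340
s_p = 7.3099
SE = s_p×√(1/n₁ + 1/n₂) = 7.3099×√(1/34 + 1/21) = 2.0288
t = (x̄₁ - x̄₂)/SE = (74 - 78)/2.0288 = -1.9716
df = 53, t-critical = ±2.006
Decision: fail to reject H₀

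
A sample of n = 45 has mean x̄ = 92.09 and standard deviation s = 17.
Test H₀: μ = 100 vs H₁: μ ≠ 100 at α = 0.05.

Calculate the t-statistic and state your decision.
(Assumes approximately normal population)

Answer: t = -3.1213, reject H₀

Derivation:
df = n - 1 = 44
SE = s/√n = 17/√45 = 2.5342
t = (x̄ - μ₀)/SE = (92.09 - 100)/2.5342 = -3.1213
Critical value: t_{0.025,44} = ±2.015
p-value ≈ 0.0032
Decision: reject H₀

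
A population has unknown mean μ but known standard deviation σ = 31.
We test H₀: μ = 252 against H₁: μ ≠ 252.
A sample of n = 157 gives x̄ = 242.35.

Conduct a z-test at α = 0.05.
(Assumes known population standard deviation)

Standard error: SE = σ/√n = 31/√157 = 2.4741
z-statistic: z = (x̄ - μ₀)/SE = (242.35 - 252)/2.4741 = -3.9004
Critical value: ±1.960
p-value = 0.0001
Decision: reject H₀

Answer: z = -3.9004, reject H₀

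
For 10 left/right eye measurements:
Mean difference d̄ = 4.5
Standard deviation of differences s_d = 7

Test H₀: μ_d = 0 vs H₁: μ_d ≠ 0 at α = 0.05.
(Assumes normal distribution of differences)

Answer: t = 2.0329, fail to reject H₀

Derivation:
df = n - 1 = 9
SE = s_d/√n = 7/√10 = 2.2136
t = d̄/SE = 4.5/2.2136 = 2.0329
Critical value: t_{0.025,9} = ±2.262
p-value ≈ 0.0726
Decision: fail to reject H₀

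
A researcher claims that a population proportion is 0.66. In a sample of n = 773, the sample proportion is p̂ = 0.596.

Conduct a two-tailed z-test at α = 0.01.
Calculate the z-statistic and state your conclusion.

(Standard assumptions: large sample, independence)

Answer: z = -3.7563, reject H₀

Derivation:
H₀: p = 0.66, H₁: p ≠ 0.66
Standard error: SE = √(p₀(1-p₀)/n) = √(0.66×0.34/773) = 0.017038
z-statistic: z = (p̂ - p₀)/SE = (0.596 - 0.66)/0.017038 = -3.7563
Critical value: z_0.005 = ±2.576
p-value = 0.0002
Decision: reject H₀ at α = 0.01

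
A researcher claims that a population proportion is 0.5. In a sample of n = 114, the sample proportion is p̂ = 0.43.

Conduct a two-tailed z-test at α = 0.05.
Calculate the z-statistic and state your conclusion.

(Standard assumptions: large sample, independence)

H₀: p = 0.5, H₁: p ≠ 0.5
Standard error: SE = √(p₀(1-p₀)/n) = √(0.5×0.5/114) = 0.046829
z-statistic: z = (p̂ - p₀)/SE = (0.43 - 0.5)/0.046829 = -1.4948
Critical value: z_0.025 = ±1.960
p-value = 0.1350
Decision: fail to reject H₀ at α = 0.05

Answer: z = -1.4948, fail to reject H₀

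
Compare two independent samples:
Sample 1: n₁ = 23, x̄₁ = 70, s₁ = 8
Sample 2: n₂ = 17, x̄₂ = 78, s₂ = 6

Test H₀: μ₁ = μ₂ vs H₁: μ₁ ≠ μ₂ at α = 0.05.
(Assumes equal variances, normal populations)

Pooled variance: s²_p = [22×8² + 16×6²]/(38) = 52.2105
s_p = 7.2257
SE = s_p×√(1/n₁ + 1/n₂) = 7.2257×√(1/23 + 1/17) = 2.3111
t = (x̄₁ - x̄₂)/SE = (70 - 78)/2.3111 = -3.4616
df = 38, t-critical = ±2.024
Decision: reject H₀

Answer: t = -3.4616, reject H₀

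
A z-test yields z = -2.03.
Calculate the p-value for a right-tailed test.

Answer: p-value ≈ 0.9788

Derivation:
For z = -2.03:
p = P(Z > -2.03) = 1 - Φ(-2.03) = 0.9788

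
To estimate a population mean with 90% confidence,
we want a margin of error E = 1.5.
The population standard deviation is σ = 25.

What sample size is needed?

Answer: n = 752

Derivation:
z_0.05 = 1.645
n = (z×σ/E)² = (1.645×25/1.5)²
n = 751.6736
Round up: n = 752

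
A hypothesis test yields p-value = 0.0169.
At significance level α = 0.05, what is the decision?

Answer: reject H₀

Derivation:
Compare p-value to α:
0.0169 < 0.05
Decision: reject H₀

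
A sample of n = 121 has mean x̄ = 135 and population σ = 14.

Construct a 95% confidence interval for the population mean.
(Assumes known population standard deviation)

Confidence level: 95%, α = 0.05
z_0.025 = 1.960
SE = σ/√n = 14/√121 = 1.2727
Margin of error = 1.960 × 1.2727 = 2.4945
CI: x̄ ± margin = 135 ± 2.4945
CI: (132.5055, 137.4945)

Answer: (132.5055, 137.4945)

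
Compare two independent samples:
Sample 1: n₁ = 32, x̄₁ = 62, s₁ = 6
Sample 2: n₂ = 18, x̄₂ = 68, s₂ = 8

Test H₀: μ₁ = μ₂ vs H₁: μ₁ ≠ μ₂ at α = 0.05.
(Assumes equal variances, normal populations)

Answer: t = -3.0053, reject H₀

Derivation:
Pooled variance: s²_p = [31×6² + 17×8²]/(48) = 45.9167
s_p = 6.7762
SE = s_p×√(1/n₁ + 1/n₂) = 6.7762×√(1/32 + 1/18) = 1.9965
t = (x̄₁ - x̄₂)/SE = (62 - 68)/1.9965 = -3.0053
df = 48, t-critical = ±2.011
Decision: reject H₀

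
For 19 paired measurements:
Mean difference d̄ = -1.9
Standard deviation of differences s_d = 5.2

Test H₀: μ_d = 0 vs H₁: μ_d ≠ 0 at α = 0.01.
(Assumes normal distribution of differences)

df = n - 1 = 18
SE = s_d/√n = 5.2/√19 = 1.1930
t = d̄/SE = -1.9/1.1930 = -1.5926
Critical value: t_{0.005,18} = ±2.878
p-value ≈ 0.1287
Decision: fail to reject H₀

Answer: t = -1.5926, fail to reject H₀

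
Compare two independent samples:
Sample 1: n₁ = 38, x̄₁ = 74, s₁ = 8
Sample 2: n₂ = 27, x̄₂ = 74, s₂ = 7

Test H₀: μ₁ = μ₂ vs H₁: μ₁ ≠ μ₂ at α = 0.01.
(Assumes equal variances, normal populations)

Answer: t = 0.0000, fail to reject H₀

Derivation:
Pooled variance: s²_p = [37×8² + 26×7²]/(63) = 57.8095
s_p = 7.6033
SE = s_p×√(1/n₁ + 1/n₂) = 7.6033×√(1/38 + 1/27) = 1.9137
t = (x̄₁ - x̄₂)/SE = (74 - 74)/1.9137 = 0.0000
df = 63, t-critical = ±2.656
Decision: fail to reject H₀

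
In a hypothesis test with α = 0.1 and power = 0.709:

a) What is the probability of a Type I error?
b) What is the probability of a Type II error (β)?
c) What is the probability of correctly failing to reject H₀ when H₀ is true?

Answer: a) 0.1, b) 0.291, c) 0.9

Derivation:
a) Type I error probability = α = 0.1
b) Power = P(reject H₀ | H₁ true) = 1 - β = 0.709, so Type II error probability = β = 1 - Power = 0.291
c) P(fail to reject H₀ | H₀ true) = 1 - α = 0.9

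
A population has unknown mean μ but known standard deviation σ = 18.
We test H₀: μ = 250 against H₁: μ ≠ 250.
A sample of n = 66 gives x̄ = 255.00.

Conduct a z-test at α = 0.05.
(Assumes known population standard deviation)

Answer: z = 2.2567, reject H₀

Derivation:
Standard error: SE = σ/√n = 18/√66 = 2.2156
z-statistic: z = (x̄ - μ₀)/SE = (255.00 - 250)/2.2156 = 2.2567
Critical value: ±1.960
p-value = 0.0240
Decision: reject H₀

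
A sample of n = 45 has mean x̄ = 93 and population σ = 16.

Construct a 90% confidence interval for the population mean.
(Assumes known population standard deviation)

Answer: (89.0765, 96.9235)

Derivation:
Confidence level: 90%, α = 0.1
z_0.05 = 1.645
SE = σ/√n = 16/√45 = 2.3851
Margin of error = 1.645 × 2.3851 = 3.9235
CI: x̄ ± margin = 93 ± 3.9235
CI: (89.0765, 96.9235)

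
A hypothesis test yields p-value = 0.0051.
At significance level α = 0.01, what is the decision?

Answer: reject H₀

Derivation:
Compare p-value to α:
0.0051 < 0.01
Decision: reject H₀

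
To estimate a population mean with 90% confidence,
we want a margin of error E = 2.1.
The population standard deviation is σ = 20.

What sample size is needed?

Answer: n = 246

Derivation:
z_0.05 = 1.645
n = (z×σ/E)² = (1.645×20/2.1)²
n = 245.4444
Round up: n = 246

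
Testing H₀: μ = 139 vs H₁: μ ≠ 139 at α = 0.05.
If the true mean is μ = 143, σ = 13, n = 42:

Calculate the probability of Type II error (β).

SE = σ/√n = 13/√42 = 2.0059
Critical values: μ₀ ± z_0.025×SE = 139 ± 1.960×2.0059
Acceptance region: (135.0684, 142.9316)
Under H₁ (μ = 143): z_high = (142.9316 - 143)/2.0059 = -0.0341, z_low = (135.0684 - 143)/2.0059 = -3.9541
β = P(not reject | H₁) = Φ(-0.0341) - Φ(-3.9541) ≈ 0.4864

Answer: β ≈ 0.4864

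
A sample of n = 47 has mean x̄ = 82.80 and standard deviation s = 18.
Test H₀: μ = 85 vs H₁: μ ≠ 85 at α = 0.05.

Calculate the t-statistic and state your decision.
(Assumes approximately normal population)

df = n - 1 = 46
SE = s/√n = 18/√47 = 2.6256
t = (x̄ - μ₀)/SE = (82.80 - 85)/2.6256 = -0.8379
Critical value: t_{0.025,46} = ±2.013
p-value ≈ 0.4064
Decision: fail to reject H₀

Answer: t = -0.8379, fail to reject H₀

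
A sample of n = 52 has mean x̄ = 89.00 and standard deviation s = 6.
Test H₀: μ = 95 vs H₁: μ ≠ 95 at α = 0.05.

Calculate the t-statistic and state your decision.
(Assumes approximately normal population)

Answer: t = -7.2107, reject H₀

Derivation:
df = n - 1 = 51
SE = s/√n = 6/√52 = 0.8321
t = (x̄ - μ₀)/SE = (89.00 - 95)/0.8321 = -7.2107
Critical value: t_{0.025,51} = ±2.008
p-value < 0.0001
Decision: reject H₀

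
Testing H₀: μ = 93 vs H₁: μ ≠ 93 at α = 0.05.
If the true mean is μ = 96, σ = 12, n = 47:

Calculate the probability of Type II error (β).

Answer: β ≈ 0.5971

Derivation:
SE = σ/√n = 12/√47 = 1.7504
Critical values: μ₀ ± z_0.025×SE = 93 ± 1.960×1.7504
Acceptance region: (89.5692, 96.4308)
Under H₁ (μ = 96): z_high = (96.4308 - 96)/1.7504 = 0.2461, z_low = (89.5692 - 96)/1.7504 = -3.6739
β = P(not reject | H₁) = Φ(0.2461) - Φ(-3.6739) ≈ 0.5971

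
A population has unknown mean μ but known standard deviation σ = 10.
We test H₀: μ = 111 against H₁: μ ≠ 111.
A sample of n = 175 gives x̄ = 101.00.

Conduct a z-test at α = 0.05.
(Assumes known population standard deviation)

Standard error: SE = σ/√n = 10/√175 = 0.7559
z-statistic: z = (x̄ - μ₀)/SE = (101.00 - 111)/0.7559 = -13.2293
Critical value: ±1.960
p-value < 0.0001
Decision: reject H₀

Answer: z = -13.2293, reject H₀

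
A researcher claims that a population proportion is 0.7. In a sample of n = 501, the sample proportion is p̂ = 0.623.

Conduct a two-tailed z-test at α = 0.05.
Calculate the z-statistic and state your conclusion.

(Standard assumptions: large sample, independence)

H₀: p = 0.7, H₁: p ≠ 0.7
Standard error: SE = √(p₀(1-p₀)/n) = √(0.7×0.3/501) = 0.020473
z-statistic: z = (p̂ - p₀)/SE = (0.623 - 0.7)/0.020473 = -3.7611
Critical value: z_0.025 = ±1.960
p-value = 0.0002
Decision: reject H₀ at α = 0.05

Answer: z = -3.7611, reject H₀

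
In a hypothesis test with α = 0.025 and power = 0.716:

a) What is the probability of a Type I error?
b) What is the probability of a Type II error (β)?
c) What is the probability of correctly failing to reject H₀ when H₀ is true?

a) Type I error probability = α = 0.025
b) Power = P(reject H₀ | H₁ true) = 1 - β = 0.716, so Type II error probability = β = 1 - Power = 0.284
c) P(fail to reject H₀ | H₀ true) = 1 - α = 0.975

Answer: a) 0.025, b) 0.284, c) 0.975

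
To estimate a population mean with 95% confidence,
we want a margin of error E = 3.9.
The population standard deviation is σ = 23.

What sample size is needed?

z_0.025 = 1.960
n = (z×σ/E)² = (1.960×23/3.9)²
n = 133.6099
Round up: n = 134

Answer: n = 134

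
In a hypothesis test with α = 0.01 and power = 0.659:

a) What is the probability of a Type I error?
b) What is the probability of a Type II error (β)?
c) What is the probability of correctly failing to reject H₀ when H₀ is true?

a) Type I error probability = α = 0.01
b) Power = P(reject H₀ | H₁ true) = 1 - β = 0.659, so Type II error probability = β = 1 - Power = 0.341
c) P(fail to reject H₀ | H₀ true) = 1 - α = 0.99

Answer: a) 0.01, b) 0.341, c) 0.99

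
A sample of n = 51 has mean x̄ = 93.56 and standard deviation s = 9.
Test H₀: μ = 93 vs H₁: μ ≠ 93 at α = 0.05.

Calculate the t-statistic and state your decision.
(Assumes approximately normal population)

Answer: t = 0.4443, fail to reject H₀

Derivation:
df = n - 1 = 50
SE = s/√n = 9/√51 = 1.2603
t = (x̄ - μ₀)/SE = (93.56 - 93)/1.2603 = 0.4443
Critical value: t_{0.025,50} = ±2.009
p-value ≈ 0.6587
Decision: fail to reject H₀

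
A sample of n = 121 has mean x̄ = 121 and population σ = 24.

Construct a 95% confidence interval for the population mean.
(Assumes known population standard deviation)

Confidence level: 95%, α = 0.05
z_0.025 = 1.960
SE = σ/√n = 24/√121 = 2.1818
Margin of error = 1.960 × 2.1818 = 4.2763
CI: x̄ ± margin = 121 ± 4.2763
CI: (116.7237, 125.2763)

Answer: (116.7237, 125.2763)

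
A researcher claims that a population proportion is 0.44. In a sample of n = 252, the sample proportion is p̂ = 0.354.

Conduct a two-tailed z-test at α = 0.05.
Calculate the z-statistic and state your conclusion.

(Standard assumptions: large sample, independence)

Answer: z = -2.7503, reject H₀

Derivation:
H₀: p = 0.44, H₁: p ≠ 0.44
Standard error: SE = √(p₀(1-p₀)/n) = √(0.44×0.56/252) = 0.031269
z-statistic: z = (p̂ - p₀)/SE = (0.354 - 0.44)/0.031269 = -2.7503
Critical value: z_0.025 = ±1.960
p-value = 0.0060
Decision: reject H₀ at α = 0.05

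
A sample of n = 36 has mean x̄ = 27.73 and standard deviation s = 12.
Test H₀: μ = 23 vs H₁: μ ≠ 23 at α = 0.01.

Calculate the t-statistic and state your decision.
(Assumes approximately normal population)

Answer: t = 2.3650, fail to reject H₀

Derivation:
df = n - 1 = 35
SE = s/√n = 12/√36 = 2.0000
t = (x̄ - μ₀)/SE = (27.73 - 23)/2.0000 = 2.3650
Critical value: t_{0.005,35} = ±2.724
p-value ≈ 0.0237
Decision: fail to reject H₀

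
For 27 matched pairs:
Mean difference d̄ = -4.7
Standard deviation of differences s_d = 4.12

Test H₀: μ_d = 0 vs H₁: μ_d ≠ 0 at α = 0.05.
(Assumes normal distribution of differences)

df = n - 1 = 26
SE = s_d/√n = 4.12/√27 = 0.7929
t = d̄/SE = -4.7/0.7929 = -5.9276
Critical value: t_{0.025,26} = ±2.056
p-value < 0.0001
Decision: reject H₀

Answer: t = -5.9276, reject H₀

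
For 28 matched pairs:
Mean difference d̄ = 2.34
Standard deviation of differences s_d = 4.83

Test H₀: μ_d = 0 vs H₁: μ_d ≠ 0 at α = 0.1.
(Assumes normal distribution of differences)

df = n - 1 = 27
SE = s_d/√n = 4.83/√28 = 0.9128
t = d̄/SE = 2.34/0.9128 = 2.5635
Critical value: t_{0.05,27} = ±1.703
p-value ≈ 0.0162
Decision: reject H₀

Answer: t = 2.5635, reject H₀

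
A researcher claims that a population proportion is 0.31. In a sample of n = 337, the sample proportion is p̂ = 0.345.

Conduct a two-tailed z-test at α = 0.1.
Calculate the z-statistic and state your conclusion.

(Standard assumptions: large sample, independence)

H₀: p = 0.31, H₁: p ≠ 0.31
Standard error: SE = √(p₀(1-p₀)/n) = √(0.31×0.69/337) = 0.025194
z-statistic: z = (p̂ - p₀)/SE = (0.345 - 0.31)/0.025194 = 1.3892
Critical value: z_0.05 = ±1.645
p-value = 0.1648
Decision: fail to reject H₀ at α = 0.1

Answer: z = 1.3892, fail to reject H₀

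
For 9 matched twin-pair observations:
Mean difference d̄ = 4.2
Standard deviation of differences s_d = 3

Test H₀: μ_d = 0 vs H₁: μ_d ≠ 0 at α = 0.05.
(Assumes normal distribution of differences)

df = n - 1 = 8
SE = s_d/√n = 3/√9 = 1.0000
t = d̄/SE = 4.2/1.0000 = 4.2000
Critical value: t_{0.025,8} = ±2.306
p-value ≈ 0.0030
Decision: reject H₀

Answer: t = 4.2000, reject H₀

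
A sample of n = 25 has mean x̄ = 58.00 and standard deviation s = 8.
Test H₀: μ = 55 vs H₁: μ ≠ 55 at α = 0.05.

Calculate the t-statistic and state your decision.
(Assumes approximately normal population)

df = n - 1 = 24
SE = s/√n = 8/√25 = 1.6000
t = (x̄ - μ₀)/SE = (58.00 - 55)/1.6000 = 1.8750
Critical value: t_{0.025,24} = ±2.064
p-value ≈ 0.0730
Decision: fail to reject H₀

Answer: t = 1.8750, fail to reject H₀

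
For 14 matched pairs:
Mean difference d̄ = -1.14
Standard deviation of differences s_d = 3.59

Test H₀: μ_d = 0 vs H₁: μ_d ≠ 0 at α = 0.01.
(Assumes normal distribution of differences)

df = n - 1 = 13
SE = s_d/√n = 3.59/√14 = 0.9595
t = d̄/SE = -1.14/0.9595 = -1.1881
Critical value: t_{0.005,13} = ±3.012
p-value ≈ 0.2560
Decision: fail to reject H₀

Answer: t = -1.1881, fail to reject H₀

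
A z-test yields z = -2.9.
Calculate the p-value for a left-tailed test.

For z = -2.9:
p = P(Z < -2.9) = Φ(-2.9) = 0.0019

Answer: p-value ≈ 0.0019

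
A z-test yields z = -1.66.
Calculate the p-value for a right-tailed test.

For z = -1.66:
p = P(Z > -1.66) = 1 - Φ(-1.66) = 0.9515

Answer: p-value ≈ 0.9515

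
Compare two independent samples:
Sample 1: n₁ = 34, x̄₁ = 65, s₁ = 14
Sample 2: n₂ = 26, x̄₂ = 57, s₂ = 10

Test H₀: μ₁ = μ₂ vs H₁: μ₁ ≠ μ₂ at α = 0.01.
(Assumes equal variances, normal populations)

Answer: t = 2.4694, fail to reject H₀

Derivation:
Pooled variance: s²_p = [33×14² + 25×10²]/(58) = 154.6207
s_p = 12.4347
SE = s_p×√(1/n₁ + 1/n₂) = 12.4347×√(1/34 + 1/26) = 3.2396
t = (x̄₁ - x̄₂)/SE = (65 - 57)/3.2396 = 2.4694
df = 58, t-critical = ±2.663
Decision: fail to reject H₀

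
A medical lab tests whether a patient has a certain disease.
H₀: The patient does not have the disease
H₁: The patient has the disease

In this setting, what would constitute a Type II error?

Type I error (α): Rejecting H₀ when H₀ is true
Type II error (β): Failing to reject H₀ when H₁ is true

Answer: Failing to diagnose a patient who actually has the disease (false negative)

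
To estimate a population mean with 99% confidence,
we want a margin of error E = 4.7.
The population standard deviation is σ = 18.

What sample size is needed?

z_0.005 = 2.576
n = (z×σ/E)² = (2.576×18/4.7)²
n = 97.3287
Round up: n = 98

Answer: n = 98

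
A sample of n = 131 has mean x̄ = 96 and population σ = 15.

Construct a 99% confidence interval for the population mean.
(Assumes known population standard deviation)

Confidence level: 99%, α = 0.01
z_0.005 = 2.576
SE = σ/√n = 15/√131 = 1.3106
Margin of error = 2.576 × 1.3106 = 3.3761
CI: x̄ ± margin = 96 ± 3.3761
CI: (92.6239, 99.3761)

Answer: (92.6239, 99.3761)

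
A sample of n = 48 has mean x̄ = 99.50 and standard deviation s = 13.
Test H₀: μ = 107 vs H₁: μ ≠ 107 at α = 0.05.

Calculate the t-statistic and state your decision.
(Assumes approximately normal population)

df = n - 1 = 47
SE = s/√n = 13/√48 = 1.8764
t = (x̄ - μ₀)/SE = (99.50 - 107)/1.8764 = -3.9970
Critical value: t_{0.025,47} = ±2.012
p-value ≈ 0.0002
Decision: reject H₀

Answer: t = -3.9970, reject H₀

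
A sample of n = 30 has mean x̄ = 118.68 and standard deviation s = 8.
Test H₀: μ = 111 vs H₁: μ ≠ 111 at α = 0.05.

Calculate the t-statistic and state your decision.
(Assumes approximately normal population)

df = n - 1 = 29
SE = s/√n = 8/√30 = 1.4606
t = (x̄ - μ₀)/SE = (118.68 - 111)/1.4606 = 5.2581
Critical value: t_{0.025,29} = ±2.045
p-value < 0.0001
Decision: reject H₀

Answer: t = 5.2581, reject H₀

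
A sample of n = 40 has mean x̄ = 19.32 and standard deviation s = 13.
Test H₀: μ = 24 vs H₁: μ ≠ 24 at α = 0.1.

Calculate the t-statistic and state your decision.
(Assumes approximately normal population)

Answer: t = -2.2768, reject H₀

Derivation:
df = n - 1 = 39
SE = s/√n = 13/√40 = 2.0555
t = (x̄ - μ₀)/SE = (19.32 - 24)/2.0555 = -2.2768
Critical value: t_{0.05,39} = ±1.685
p-value ≈ 0.0284
Decision: reject H₀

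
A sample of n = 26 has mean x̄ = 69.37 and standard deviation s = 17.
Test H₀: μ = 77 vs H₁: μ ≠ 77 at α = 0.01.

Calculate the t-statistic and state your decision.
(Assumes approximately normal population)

Answer: t = -2.2885, fail to reject H₀

Derivation:
df = n - 1 = 25
SE = s/√n = 17/√26 = 3.3340
t = (x̄ - μ₀)/SE = (69.37 - 77)/3.3340 = -2.2885
Critical value: t_{0.005,25} = ±2.787
p-value ≈ 0.0308
Decision: fail to reject H₀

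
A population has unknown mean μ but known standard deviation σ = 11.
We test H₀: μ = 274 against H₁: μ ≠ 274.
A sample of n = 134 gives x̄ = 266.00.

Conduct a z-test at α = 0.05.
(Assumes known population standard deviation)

Answer: z = -8.4184, reject H₀

Derivation:
Standard error: SE = σ/√n = 11/√134 = 0.9503
z-statistic: z = (x̄ - μ₀)/SE = (266.00 - 274)/0.9503 = -8.4184
Critical value: ±1.960
p-value < 0.0001
Decision: reject H₀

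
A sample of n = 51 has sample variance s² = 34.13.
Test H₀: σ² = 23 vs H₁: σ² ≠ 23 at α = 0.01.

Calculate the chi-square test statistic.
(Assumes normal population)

df = n - 1 = 50
χ² = (n-1)s²/σ₀² = 50×34.13/23 = 74.1957
Critical values: χ²_{0.995,50} = 27.991, χ²_{0.005,50} = 79.490
Rejection region: χ² < 27.991 or χ² > 79.490
Decision: fail to reject H₀

Answer: χ² = 74.1957, fail to reject H₀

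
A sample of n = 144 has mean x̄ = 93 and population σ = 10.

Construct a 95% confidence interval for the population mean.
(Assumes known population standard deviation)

Confidence level: 95%, α = 0.05
z_0.025 = 1.960
SE = σ/√n = 10/√144 = 0.8333
Margin of error = 1.960 × 0.8333 = 1.6333
CI: x̄ ± margin = 93 ± 1.6333
CI: (91.3667, 94.6333)

Answer: (91.3667, 94.6333)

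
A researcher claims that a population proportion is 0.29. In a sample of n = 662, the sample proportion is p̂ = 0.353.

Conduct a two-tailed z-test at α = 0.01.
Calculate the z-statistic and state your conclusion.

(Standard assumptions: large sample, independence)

Answer: z = 3.5722, reject H₀

Derivation:
H₀: p = 0.29, H₁: p ≠ 0.29
Standard error: SE = √(p₀(1-p₀)/n) = √(0.29×0.71/662) = 0.017636
z-statistic: z = (p̂ - p₀)/SE = (0.353 - 0.29)/0.017636 = 3.5722
Critical value: z_0.005 = ±2.576
p-value = 0.0004
Decision: reject H₀ at α = 0.01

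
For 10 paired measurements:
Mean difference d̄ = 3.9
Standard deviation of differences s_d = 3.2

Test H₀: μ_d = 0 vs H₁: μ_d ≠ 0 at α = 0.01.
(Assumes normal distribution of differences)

Answer: t = 3.8541, reject H₀

Derivation:
df = n - 1 = 9
SE = s_d/√n = 3.2/√10 = 1.0119
t = d̄/SE = 3.9/1.0119 = 3.8541
Critical value: t_{0.005,9} = ±3.250
p-value ≈ 0.0039
Decision: reject H₀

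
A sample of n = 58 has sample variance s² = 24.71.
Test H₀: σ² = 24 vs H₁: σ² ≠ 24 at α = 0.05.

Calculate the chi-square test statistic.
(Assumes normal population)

Answer: χ² = 58.6863, fail to reject H₀

Derivation:
df = n - 1 = 57
χ² = (n-1)s²/σ₀² = 57×24.71/24 = 58.6863
Critical values: χ²_{0.975,57} = 38.027, χ²_{0.025,57} = 79.752
Rejection region: χ² < 38.027 or χ² > 79.752
Decision: fail to reject H₀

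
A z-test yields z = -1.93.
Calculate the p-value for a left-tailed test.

Answer: p-value ≈ 0.0268

Derivation:
For z = -1.93:
p = P(Z < -1.93) = Φ(-1.93) = 0.0268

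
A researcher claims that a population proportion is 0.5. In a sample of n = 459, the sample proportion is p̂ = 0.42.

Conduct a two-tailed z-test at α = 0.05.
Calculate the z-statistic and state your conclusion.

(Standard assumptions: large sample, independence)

Answer: z = -3.4279, reject H₀

Derivation:
H₀: p = 0.5, H₁: p ≠ 0.5
Standard error: SE = √(p₀(1-p₀)/n) = √(0.5×0.5/459) = 0.023338
z-statistic: z = (p̂ - p₀)/SE = (0.42 - 0.5)/0.023338 = -3.4279
Critical value: z_0.025 = ±1.960
p-value = 0.0006
Decision: reject H₀ at α = 0.05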